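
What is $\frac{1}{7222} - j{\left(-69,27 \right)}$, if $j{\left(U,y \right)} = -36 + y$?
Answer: $\frac{64999}{7222} \approx 9.0001$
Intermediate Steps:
$\frac{1}{7222} - j{\left(-69,27 \right)} = \frac{1}{7222} - \left(-36 + 27\right) = \frac{1}{7222} - -9 = \frac{1}{7222} + 9 = \frac{64999}{7222}$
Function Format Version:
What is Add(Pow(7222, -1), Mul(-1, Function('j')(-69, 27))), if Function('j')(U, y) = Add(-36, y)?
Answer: Rational(64999, 7222) ≈ 9.0001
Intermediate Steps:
Add(Pow(7222, -1), Mul(-1, Function('j')(-69, 27))) = Add(Pow(7222, -1), Mul(-1, Add(-36, 27))) = Add(Rational(1, 7222), Mul(-1, -9)) = Add(Rational(1, 7222), 9) = Rational(64999, 7222)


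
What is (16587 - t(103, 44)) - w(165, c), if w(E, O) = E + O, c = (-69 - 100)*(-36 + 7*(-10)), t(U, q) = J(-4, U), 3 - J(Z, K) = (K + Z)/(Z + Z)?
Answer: -12059/8 ≈ -1507.4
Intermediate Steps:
J(Z, K) = 3 - (K + Z)/(2*Z) (J(Z, K) = 3 - (K + Z)/(Z + Z) = 3 - (K + Z)/(2*Z))
t(U, q) = 5/2 + U/8 (t(U, q) = (1/2)*(-U + 5*(-4))/(-4) = (1/2)*(-1/4)*(-U - 20) = (1/2)*(-1/4)*(-20 - U) = 5/2 + U/8)
c = 17914 (c = -169*(-36 - 70) = -169*(-106) = 17914)
(16587 - t(103, 44)) - w(165, c) = (16587 - (5/2 + (1/8)*103)) - (165 + 17914) = (16587 - (5/2 + 103/8)) - 1*18079 = (16587 - 1*123/8) - 18079 = (16587 - 123/8) - 18079 = 132573/8 - 18079 = -12059/8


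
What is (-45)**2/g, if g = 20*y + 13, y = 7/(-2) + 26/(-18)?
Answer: -18225/773 ≈ -23.577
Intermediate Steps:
y = -89/18 (y = 7*(-1/2) + 26*(-1/18) = -7/2 - 13/9 = -89/18 ≈ -4.9444)
g = -773/9 (g = 20*(-89/18) + 13 = -890/9 + 13 = -773/9 ≈ -85.889)
(-45)**2/g = (-45)**2/(-773/9) = 2025*(-9/773) = -18225/773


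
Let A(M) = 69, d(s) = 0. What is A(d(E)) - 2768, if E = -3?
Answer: -2699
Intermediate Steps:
A(d(E)) - 2768 = 69 - 2768 = -2699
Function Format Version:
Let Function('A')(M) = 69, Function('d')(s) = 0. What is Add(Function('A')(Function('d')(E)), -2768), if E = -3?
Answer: -2699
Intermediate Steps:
Add(Function('A')(Function('d')(E)), -2768) = Add(69, -2768) = -2699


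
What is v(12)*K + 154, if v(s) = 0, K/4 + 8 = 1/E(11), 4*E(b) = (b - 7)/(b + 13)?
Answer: 154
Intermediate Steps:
E(b) = (-7 + b)/(4*(13 + b)) (E(b) = ((b - 7)/(b + 13))/4 = ((-7 + b)/(13 + b))/4 = (-7 + b)/(4*(13 + b)))
K = 64 (K = -32 + 4/(((-7 + 11)/(4*(13 + 11)))) = -32 + 4/(((¼)*4/24)) = -32 + 4/(((¼)*(1/24)*4)) = -32 + 4/(1/24) = -32 + 4*24 = -32 + 96 = 64)
v(12)*K + 154 = 0*64 + 154 = 0 + 154 = 154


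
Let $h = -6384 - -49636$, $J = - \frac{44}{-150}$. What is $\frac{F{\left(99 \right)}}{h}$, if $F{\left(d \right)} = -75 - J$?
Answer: $- \frac{5647}{3243900} \approx -0.0017408$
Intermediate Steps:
$J = \frac{22}{75}$ ($J = \left(-44\right) \left(- \frac{1}{150}\right) = \frac{22}{75} \approx 0.29333$)
$h = 43252$ ($h = -6384 + 49636 = 43252$)
$F{\left(d \right)} = - \frac{5647}{75}$ ($F{\left(d \right)} = -75 - \frac{22}{75} = - \frac{5647}{75}$)
$\frac{F{\left(99 \right)}}{h} = - \frac{5647}{75 \cdot 43252} = \left(- \frac{5647}{75}\right) \frac{1}{43252} = - \frac{5647}{3243900}$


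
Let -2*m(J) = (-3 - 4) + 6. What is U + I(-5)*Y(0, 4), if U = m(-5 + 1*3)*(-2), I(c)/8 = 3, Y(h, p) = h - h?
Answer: -1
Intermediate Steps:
Y(h, p) = 0
m(J) = ½ (m(J) = -((-3 - 4) + 6)/2 = -(-7 + 6)/2 = -½*(-1) = ½)
I(c) = 24 (I(c) = 8*3 = 24)
U = -1 (U = (½)*(-2) = -1)
U + I(-5)*Y(0, 4) = -1 + 24*0 = -1 + 0 = -1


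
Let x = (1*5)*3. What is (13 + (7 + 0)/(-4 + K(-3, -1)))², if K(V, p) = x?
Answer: 22500/121 ≈ 185.95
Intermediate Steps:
x = 15 (x = 5*3 = 15)
K(V, p) = 15
(13 + (7 + 0)/(-4 + K(-3, -1)))² = (13 + (7 + 0)/(-4 + 15))² = (13 + 7/11)² = (150/11)² = 22500/121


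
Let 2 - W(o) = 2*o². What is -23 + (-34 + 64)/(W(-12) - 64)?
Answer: -808/35 ≈ -23.086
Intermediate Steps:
W(o) = 2 - 2*o²
-23 + (-34 + 64)/(W(-12) - 64) = -23 + (-34 + 64)/((2 - 2*(-12)²) - 64) = -23 + 30/((2 - 2*144) - 64) = -23 + 30/((2 - 288) - 64) = -23 + 30/(-286 - 64) = -23 + 30/(-350) = -23 - 1/350*30 = -23 - 3/35 = -808/35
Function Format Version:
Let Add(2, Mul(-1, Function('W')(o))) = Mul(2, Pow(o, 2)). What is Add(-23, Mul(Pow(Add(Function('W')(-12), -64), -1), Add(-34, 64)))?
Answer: Rational(-808, 35) ≈ -23.086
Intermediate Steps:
Function('W')(o) = Add(2, Mul(-2, Pow(o, 2))) (Function('W')(o) = Add(2, Mul(-1, Mul(2, Pow(o, 2)))) = Add(2, Mul(-2, Pow(o, 2))))
Add(-23, Mul(Pow(Add(Function('W')(-12), -64), -1), Add(-34, 64))) = Add(-23, Mul(Pow(Add(Add(2, Mul(-2, Pow(-12, 2))), -64), -1), Add(-34, 64))) = Add(-23, Mul(Pow(Add(Add(2, Mul(-2, 144)), -64), -1), 30)) = Add(-23, Mul(Pow(Add(Add(2, -288), -64), -1), 30)) = Add(-23, Mul(Pow(Add(-286, -64), -1), 30)) = Add(-23, Mul(Pow(-350, -1), 30)) = Add(-23, Mul(Rational(-1, 350), 30)) = Add(-23, Rational(-3, 35)) = Rational(-808, 35)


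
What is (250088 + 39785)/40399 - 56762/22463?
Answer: 4218289161/907482737 ≈ 4.6483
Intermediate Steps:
(250088 + 39785)/40399 - 56762/22463 = 289873*(1/40399) - 56762*1/22463 = 289873/40399 - 56762/22463 = 4218289161/907482737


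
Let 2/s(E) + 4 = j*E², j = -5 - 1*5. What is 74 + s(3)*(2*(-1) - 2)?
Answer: 3482/47 ≈ 74.085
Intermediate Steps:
j = -10 (j = -5 - 5 = -10)
s(E) = 2/(-4 - 10*E²)
74 + s(3)*(2*(-1) - 2) = 74 + (-1/(2 + 5*3²))*(2*(-1) - 2) = 74 + (-1/(2 + 5*9))*(-2 - 2) = 74 - 1/(2 + 45)*(-4) = 74 - 1/47*(-4) = 74 + 4/47 = 3482/47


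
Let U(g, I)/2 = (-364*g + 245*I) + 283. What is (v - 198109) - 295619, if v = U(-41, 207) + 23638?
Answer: -338246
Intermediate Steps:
U(g, I) = 566 - 728*g + 490*I (U(g, I) = 2*((-364*g + 245*I) + 283) = 2*(283 - 364*g + 245*I) = 566 - 728*g + 490*I)
v = 155482 (v = (566 - 728*(-41) + 490*207) + 23638 = (566 + 29848 + 101430) + 23638 = 131844 + 23638 = 155482)
(v - 198109) - 295619 = (155482 - 198109) - 295619 = -42627 - 295619 = -338246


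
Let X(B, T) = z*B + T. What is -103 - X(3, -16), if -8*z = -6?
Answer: -357/4 ≈ -89.250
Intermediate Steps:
z = ¾ (z = -⅛*(-6) = ¾ ≈ 0.75000)
X(B, T) = T + 3*B/4 (X(B, T) = 3*B/4 + T = T + 3*B/4)
-103 - X(3, -16) = -103 - (-16 + (¾)*3) = -103 - (-16 + 9/4) = -103 - 1*(-55/4) = -103 + 55/4 = -357/4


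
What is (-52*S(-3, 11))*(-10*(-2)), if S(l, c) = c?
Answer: -11440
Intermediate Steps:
(-52*S(-3, 11))*(-10*(-2)) = (-52*11)*(-10*(-2)) = -572*20 = -11440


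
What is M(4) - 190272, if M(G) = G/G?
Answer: -190271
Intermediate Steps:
M(G) = 1
M(4) - 190272 = 1 - 190272 = -190271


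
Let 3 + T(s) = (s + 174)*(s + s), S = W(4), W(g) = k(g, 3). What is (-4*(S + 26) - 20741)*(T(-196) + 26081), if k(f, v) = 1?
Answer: -723501998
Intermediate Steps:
W(g) = 1
S = 1
T(s) = -3 + 2*s*(174 + s) (T(s) = -3 + (s + 174)*(s + s) = -3 + (174 + s)*(2*s) = -3 + 2*s*(174 + s))
(-4*(S + 26) - 20741)*(T(-196) + 26081) = (-4*(1 + 26) - 20741)*((-3 + 2*(-196)² + 348*(-196)) + 26081) = (-4*27 - 20741)*((-3 + 2*38416 - 68208) + 26081) = (-108 - 20741)*((-3 + 76832 - 68208) + 26081) = -20849*(8621 + 26081) = -20849*34702 = -723501998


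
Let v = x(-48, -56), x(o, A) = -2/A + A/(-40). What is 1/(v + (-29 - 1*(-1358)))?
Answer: 140/186261 ≈ 0.00075163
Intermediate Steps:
x(o, A) = -2/A - A/40 (x(o, A) = -2/A + A*(-1/40) = -2/A - A/40)
v = 201/140 (v = -2/(-56) - 1/40*(-56) = -2*(-1/56) + 7/5 = 1/28 + 7/5 = 201/140 ≈ 1.4357)
1/(v + (-29 - 1*(-1358))) = 1/(201/140 + (-29 - 1*(-1358))) = 1/(201/140 + (-29 + 1358)) = 1/(201/140 + 1329) = 1/(186261/140) = 140/186261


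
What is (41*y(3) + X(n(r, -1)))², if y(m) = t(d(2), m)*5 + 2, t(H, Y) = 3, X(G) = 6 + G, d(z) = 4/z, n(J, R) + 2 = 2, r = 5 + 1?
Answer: 494209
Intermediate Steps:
r = 6
n(J, R) = 0 (n(J, R) = -2 + 2 = 0)
y(m) = 17 (y(m) = 3*5 + 2 = 15 + 2 = 17)
(41*y(3) + X(n(r, -1)))² = (41*17 + (6 + 0))² = (697 + 6)² = 703² = 494209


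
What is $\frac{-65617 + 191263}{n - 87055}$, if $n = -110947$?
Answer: $- \frac{62823}{99001} \approx -0.63457$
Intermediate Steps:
$\frac{-65617 + 191263}{n - 87055} = \frac{-65617 + 191263}{-110947 - 87055} = \frac{125646}{-198002} = 125646 \left(- \frac{1}{198002}\right) = - \frac{62823}{99001}$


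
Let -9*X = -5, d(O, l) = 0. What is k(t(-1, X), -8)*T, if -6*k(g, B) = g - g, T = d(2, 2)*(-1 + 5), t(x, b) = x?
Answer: 0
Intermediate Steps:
X = 5/9 (X = -⅑*(-5) = 5/9 ≈ 0.55556)
T = 0 (T = 0*(-1 + 5) = 0*4 = 0)
k(g, B) = 0 (k(g, B) = -(g - g)/6 = -⅙*0 = 0)
k(t(-1, X), -8)*T = 0*0 = 0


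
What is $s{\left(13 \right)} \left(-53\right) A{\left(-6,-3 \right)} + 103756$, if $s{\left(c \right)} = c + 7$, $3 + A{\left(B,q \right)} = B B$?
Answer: $68776$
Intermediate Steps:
$A{\left(B,q \right)} = -3 + B^{2}$ ($A{\left(B,q \right)} = -3 + B B = -3 + B^{2}$)
$s{\left(c \right)} = 7 + c$
$s{\left(13 \right)} \left(-53\right) A{\left(-6,-3 \right)} + 103756 = \left(7 + 13\right) \left(-53\right) \left(-3 + \left(-6\right)^{2}\right) + 103756 = 20 \left(-53\right) \left(-3 + 36\right) + 103756 = \left(-1060\right) 33 + 103756 = -34980 + 103756 = 68776$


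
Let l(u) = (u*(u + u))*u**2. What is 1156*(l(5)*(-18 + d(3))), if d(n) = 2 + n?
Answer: -18785000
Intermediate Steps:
l(u) = 2*u**4 (l(u) = (u*(2*u))*u**2 = (2*u**2)*u**2 = 2*u**4)
1156*(l(5)*(-18 + d(3))) = 1156*((2*5**4)*(-18 + (2 + 3))) = 1156*((2*625)*(-18 + 5)) = 1156*(1250*(-13)) = 1156*(-16250) = -18785000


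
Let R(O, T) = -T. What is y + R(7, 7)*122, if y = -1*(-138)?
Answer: -716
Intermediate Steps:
y = 138
y + R(7, 7)*122 = 138 - 1*7*122 = 138 - 7*122 = 138 - 854 = -716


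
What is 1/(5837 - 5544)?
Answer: 1/293 ≈ 0.0034130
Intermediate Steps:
1/(5837 - 5544) = 1/293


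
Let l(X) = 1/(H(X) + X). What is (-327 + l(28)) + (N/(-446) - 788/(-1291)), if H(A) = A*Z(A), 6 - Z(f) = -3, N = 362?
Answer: -26375420347/80610040 ≈ -327.20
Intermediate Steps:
Z(f) = 9 (Z(f) = 6 - 1*(-3) = 6 + 3 = 9)
H(A) = 9*A (H(A) = A*9 = 9*A)
l(X) = 1/(10*X) (l(X) = 1/(9*X + X) = 1/(10*X))
(-327 + l(28)) + (N/(-446) - 788/(-1291)) = (-327 + (⅒)/28) + (362/(-446) - 788/(-1291)) = (-327 + (⅒)*(1/28)) + (362*(-1/446) - 788*(-1/1291)) = (-327 + 1/280) + (-181/223 + 788/1291) = -91559/280 - 57947/287893 = -26375420347/80610040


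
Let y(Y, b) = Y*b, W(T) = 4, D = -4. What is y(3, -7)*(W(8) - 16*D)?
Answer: -1428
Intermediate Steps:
y(3, -7)*(W(8) - 16*D) = (3*(-7))*(4 - 16*(-4)) = -21*(4 + 64) = -21*68 = -1428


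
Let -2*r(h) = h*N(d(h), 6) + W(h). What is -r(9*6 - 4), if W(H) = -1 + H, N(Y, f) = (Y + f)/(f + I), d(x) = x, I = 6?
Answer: 847/6 ≈ 141.17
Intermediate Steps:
N(Y, f) = (Y + f)/(6 + f) (N(Y, f) = (Y + f)/(f + 6) = (Y + f)/(6 + f))
r(h) = ½ - h/2 - h*(½ + h/12)/2 (r(h) = -(h*((h + 6)/(6 + 6)) + (-1 + h))/2 = -(h*((6 + h)/12) + (-1 + h))/2 = -(h*(½ + h/12) + (-1 + h))/2 = -(-1 + h + h*(½ + h/12))/2 = ½ - h/2 - h*(½ + h/12)/2)
-r(9*6 - 4) = -(½ - 3*(9*6 - 4)/4 - (9*6 - 4)²/24) = -(½ - 3*(54 - 4)/4 - (54 - 4)²/24) = -(½ - ¾*50 - 1/24*50²) = -(½ - 75/2 - 1/24*2500) = -(½ - 75/2 - 625/6) = -1*(-847/6) = 847/6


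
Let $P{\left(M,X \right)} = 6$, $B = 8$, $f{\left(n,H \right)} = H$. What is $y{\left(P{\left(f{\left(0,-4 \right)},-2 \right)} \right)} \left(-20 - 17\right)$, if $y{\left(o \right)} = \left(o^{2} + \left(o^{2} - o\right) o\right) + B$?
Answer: $-8288$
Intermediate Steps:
$y{\left(o \right)} = 8 + o^{2} + o \left(o^{2} - o\right)$ ($y{\left(o \right)} = \left(o^{2} + \left(o^{2} - o\right) o\right) + 8 = \left(o^{2} + o \left(o^{2} - o\right)\right) + 8 = 8 + o^{2} + o \left(o^{2} - o\right)$)
$y{\left(P{\left(f{\left(0,-4 \right)},-2 \right)} \right)} \left(-20 - 17\right) = \left(8 + 6^{3}\right) \left(-20 - 17\right) = \left(8 + 216\right) \left(-37\right) = 224 \left(-37\right) = -8288$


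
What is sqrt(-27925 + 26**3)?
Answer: I*sqrt(10349) ≈ 101.73*I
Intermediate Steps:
sqrt(-27925 + 26**3) = sqrt(-27925 + 17576) = sqrt(-10349) = I*sqrt(10349)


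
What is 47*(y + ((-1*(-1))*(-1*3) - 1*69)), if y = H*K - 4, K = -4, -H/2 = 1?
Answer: -3196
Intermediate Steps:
H = -2 (H = -2*1 = -2)
y = 4 (y = -2*(-4) - 4 = 8 - 4 = 4)
47*(y + ((-1*(-1))*(-1*3) - 1*69)) = 47*(4 + ((-1*(-1))*(-1*3) - 1*69)) = 47*(4 + (1*(-3) - 69)) = 47*(4 + (-3 - 69)) = 47*(4 - 72) = 47*(-68) = -3196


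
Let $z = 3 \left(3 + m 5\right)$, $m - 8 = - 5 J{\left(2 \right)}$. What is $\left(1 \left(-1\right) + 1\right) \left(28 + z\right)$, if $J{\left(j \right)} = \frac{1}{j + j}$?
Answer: $0$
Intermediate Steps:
$J{\left(j \right)} = \frac{1}{2 j}$
$m = \frac{27}{4}$ ($m = 8 - 5 \frac{1}{2 \cdot 2} = 8 - 5 \cdot \frac{1}{2} \cdot \frac{1}{2} = 8 - \frac{5}{4} = \frac{27}{4} \approx 6.75$)
$z = \frac{441}{4}$ ($z = 3 \left(3 + \frac{27}{4} \cdot 5\right) = 3 \left(3 + \frac{135}{4}\right) = 3 \cdot \frac{147}{4} = \frac{441}{4} \approx 110.25$)
$\left(1 \left(-1\right) + 1\right) \left(28 + z\right) = \left(1 \left(-1\right) + 1\right) \left(28 + \frac{441}{4}\right) = \left(-1 + 1\right) \frac{553}{4} = 0 \cdot \frac{553}{4} = 0$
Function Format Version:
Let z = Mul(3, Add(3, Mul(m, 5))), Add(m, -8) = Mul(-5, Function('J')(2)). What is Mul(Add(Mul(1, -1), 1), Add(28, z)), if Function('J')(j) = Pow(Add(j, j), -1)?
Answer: 0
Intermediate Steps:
Function('J')(j) = Mul(Rational(1, 2), Pow(j, -1)) (Function('J')(j) = Pow(Mul(2, j), -1) = Mul(Rational(1, 2), Pow(j, -1)))
m = Rational(27, 4) (m = Add(8, Mul(-5, Mul(Rational(1, 2), Pow(2, -1)))) = Add(8, Mul(-5, Mul(Rational(1, 2), Rational(1, 2)))) = Add(8, Mul(-5, Rational(1, 4))) = Add(8, Rational(-5, 4)) = Rational(27, 4) ≈ 6.7500)
z = Rational(441, 4) (z = Mul(3, Add(3, Mul(Rational(27, 4), 5))) = Mul(3, Add(3, Rational(135, 4))) = Mul(3, Rational(147, 4)) = Rational(441, 4) ≈ 110.25)
Mul(Add(Mul(1, -1), 1), Add(28, z)) = Mul(Add(Mul(1, -1), 1), Add(28, Rational(441, 4))) = Mul(Add(-1, 1), Rational(553, 4)) = Mul(0, Rational(553, 4)) = 0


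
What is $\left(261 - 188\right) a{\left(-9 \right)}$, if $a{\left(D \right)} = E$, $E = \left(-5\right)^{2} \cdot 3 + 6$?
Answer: $5913$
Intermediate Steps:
$E = 81$ ($E = 25 \cdot 3 + 6 = 75 + 6 = 81$)
$a{\left(D \right)} = 81$
$\left(261 - 188\right) a{\left(-9 \right)} = \left(261 - 188\right) 81 = 73 \cdot 81 = 5913$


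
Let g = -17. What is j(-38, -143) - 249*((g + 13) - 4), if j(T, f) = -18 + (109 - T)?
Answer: 2121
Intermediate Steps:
j(T, f) = 91 - T
j(-38, -143) - 249*((g + 13) - 4) = (91 - 1*(-38)) - 249*((-17 + 13) - 4) = (91 + 38) - 249*(-4 - 4) = 129 - 249*(-8) = 129 - 1*(-1992) = 129 + 1992 = 2121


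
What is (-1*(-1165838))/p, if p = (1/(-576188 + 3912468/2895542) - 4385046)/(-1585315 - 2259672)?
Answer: 3739350256910692245151684/3657945388903090615 ≈ 1.0223e+6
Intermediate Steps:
p = 3657945388903090615/3207435558723160718 (p = (1/(-576188 + 3912468*(1/2895542)) - 4385046)/(-3844987) = (1/(-576188 + 1956234/1447771) - 4385046)*(-1/3844987) = (1/(-834186320714/1447771) - 4385046)*(-1/3844987) = (-1447771/834186320714 - 4385046)*(-1/3844987) = -3657945388903090615/834186320714*(-1/3844987) = 3657945388903090615/3207435558723160718 ≈ 1.1405)
(-1*(-1165838))/p = (-1*(-1165838))/(3657945388903090615/3207435558723160718) = 1165838*(3207435558723160718/3657945388903090615) = 3739350256910692245151684/3657945388903090615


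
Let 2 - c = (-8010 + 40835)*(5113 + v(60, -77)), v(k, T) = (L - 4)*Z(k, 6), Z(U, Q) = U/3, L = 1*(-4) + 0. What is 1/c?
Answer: -1/162582223 ≈ -6.1507e-9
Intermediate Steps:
L = -4 (L = -4 + 0 = -4)
Z(U, Q) = U/3 (Z(U, Q) = U*(1/3) = U/3)
v(k, T) = -8*k/3 (v(k, T) = (-4 - 4)*(k/3) = -8*k/3)
c = -162582223 (c = 2 - (-8010 + 40835)*(5113 - 8/3*60) = 2 - 32825*(5113 - 160) = 2 - 32825*4953 = 2 - 1*162582225 = 2 - 162582225 = -162582223)
1/c = 1/(-162582223) = -1/162582223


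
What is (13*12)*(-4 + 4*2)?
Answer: 624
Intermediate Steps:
(13*12)*(-4 + 4*2) = 156*(-4 + 8) = 156*4 = 624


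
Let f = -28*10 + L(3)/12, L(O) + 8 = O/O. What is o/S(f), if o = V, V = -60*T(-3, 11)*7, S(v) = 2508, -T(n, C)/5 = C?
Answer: 175/19 ≈ 9.2105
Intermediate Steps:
L(O) = -7 (L(O) = -8 + O/O = -8 + 1 = -7)
T(n, C) = -5*C
f = -3367/12 (f = -28*10 - 7/12 = -280 - 7*1/12 = -280 - 7/12 = -3367/12 ≈ -280.58)
V = 23100 (V = -(-300)*11*7 = -60*(-55)*7 = 3300*7 = 23100)
o = 23100
o/S(f) = 23100/2508 = 23100*(1/2508) = 175/19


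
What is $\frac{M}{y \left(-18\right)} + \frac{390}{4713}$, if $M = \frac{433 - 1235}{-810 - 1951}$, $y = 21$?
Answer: $\frac{67207799}{819793359} \approx 0.081981$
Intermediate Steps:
$M = \frac{802}{2761}$ ($M = - \frac{802}{-2761} = \left(-802\right) \left(- \frac{1}{2761}\right) = \frac{802}{2761} \approx 0.29047$)
$\frac{M}{y \left(-18\right)} + \frac{390}{4713} = \frac{802}{2761 \cdot 21 \left(-18\right)} + \frac{390}{4713} = \frac{802}{2761 \left(-378\right)} + 390 \cdot \frac{1}{4713} = \frac{802}{2761} \left(- \frac{1}{378}\right) + \frac{130}{1571} = - \frac{401}{521829} + \frac{130}{1571} = \frac{67207799}{819793359}$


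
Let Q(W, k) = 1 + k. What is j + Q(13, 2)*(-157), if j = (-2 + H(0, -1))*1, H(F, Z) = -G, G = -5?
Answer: -468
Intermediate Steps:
H(F, Z) = 5 (H(F, Z) = -1*(-5) = 5)
j = 3 (j = (-2 + 5)*1 = 3*1 = 3)
j + Q(13, 2)*(-157) = 3 + (1 + 2)*(-157) = 3 + 3*(-157) = 3 - 471 = -468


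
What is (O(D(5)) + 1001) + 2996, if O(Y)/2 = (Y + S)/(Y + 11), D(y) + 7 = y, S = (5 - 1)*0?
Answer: 35969/9 ≈ 3996.6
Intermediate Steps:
S = 0 (S = 4*0 = 0)
D(y) = -7 + y
O(Y) = 2*Y/(11 + Y) (O(Y) = 2*((Y + 0)/(Y + 11)) = 2*(Y/(11 + Y)) = 2*Y/(11 + Y))
(O(D(5)) + 1001) + 2996 = (2*(-7 + 5)/(11 + (-7 + 5)) + 1001) + 2996 = (2*(-2)/(11 - 2) + 1001) + 2996 = (2*(-2)/9 + 1001) + 2996 = (2*(-2)*(⅑) + 1001) + 2996 = (-4/9 + 1001) + 2996 = 9005/9 + 2996 = 35969/9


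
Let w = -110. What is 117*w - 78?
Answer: -12948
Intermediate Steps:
117*w - 78 = 117*(-110) - 78 = -12870 - 78 = -12948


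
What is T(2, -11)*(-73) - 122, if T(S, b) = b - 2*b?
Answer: -925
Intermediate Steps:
T(S, b) = -b (T(S, b) = b - 2*b = -b)
T(2, -11)*(-73) - 122 = -1*(-11)*(-73) - 122 = 11*(-73) - 122 = -803 - 122 = -925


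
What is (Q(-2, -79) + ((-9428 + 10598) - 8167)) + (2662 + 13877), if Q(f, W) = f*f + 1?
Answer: 9547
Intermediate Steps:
Q(f, W) = 1 + f² (Q(f, W) = f² + 1 = 1 + f²)
(Q(-2, -79) + ((-9428 + 10598) - 8167)) + (2662 + 13877) = ((1 + (-2)²) + ((-9428 + 10598) - 8167)) + (2662 + 13877) = ((1 + 4) + (1170 - 8167)) + 16539 = (5 - 6997) + 16539 = -6992 + 16539 = 9547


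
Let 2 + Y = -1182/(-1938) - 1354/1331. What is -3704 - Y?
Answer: -1591362791/429913 ≈ -3701.6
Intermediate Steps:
Y = -1034961/429913 (Y = -2 + (-1182/(-1938) - 1354/1331) = -2 + (-1182*(-1/1938) - 1354*1/1331) = -2 + (197/323 - 1354/1331) = -2 - 175135/429913 = -1034961/429913 ≈ -2.4074)
-3704 - Y = -3704 - 1*(-1034961/429913) = -3704 + 1034961/429913 = -1591362791/429913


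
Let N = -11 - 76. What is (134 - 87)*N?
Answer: -4089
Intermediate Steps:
N = -87
(134 - 87)*N = (134 - 87)*(-87) = 47*(-87) = -4089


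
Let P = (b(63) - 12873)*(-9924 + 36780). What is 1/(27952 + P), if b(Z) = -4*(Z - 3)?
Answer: -1/352134776 ≈ -2.8398e-9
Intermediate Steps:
b(Z) = 12 - 4*Z (b(Z) = -4*(-3 + Z) = 12 - 4*Z)
P = -352162728 (P = ((12 - 4*63) - 12873)*(-9924 + 36780) = ((12 - 252) - 12873)*26856 = (-240 - 12873)*26856 = -13113*26856 = -352162728)
1/(27952 + P) = 1/(27952 - 352162728) = 1/(-352134776) = -1/352134776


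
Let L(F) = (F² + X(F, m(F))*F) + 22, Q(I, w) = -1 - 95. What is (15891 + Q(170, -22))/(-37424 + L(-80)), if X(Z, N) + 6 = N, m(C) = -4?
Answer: -15795/30202 ≈ -0.52298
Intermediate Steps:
Q(I, w) = -96
X(Z, N) = -6 + N
L(F) = 22 + F² - 10*F (L(F) = (F² + (-6 - 4)*F) + 22 = (F² - 10*F) + 22 = 22 + F² - 10*F)
(15891 + Q(170, -22))/(-37424 + L(-80)) = (15891 - 96)/(-37424 + (22 + (-80)² - 10*(-80))) = 15795/(-37424 + (22 + 6400 + 800)) = 15795/(-37424 + 7222) = 15795/(-30202) = 15795*(-1/30202) = -15795/30202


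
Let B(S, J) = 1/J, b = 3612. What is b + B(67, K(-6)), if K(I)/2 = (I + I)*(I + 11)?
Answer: 433439/120 ≈ 3612.0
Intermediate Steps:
K(I) = 4*I*(11 + I) (K(I) = 2*((I + I)*(I + 11)) = 2*((2*I)*(11 + I)) = 2*(2*I*(11 + I)) = 4*I*(11 + I))
b + B(67, K(-6)) = 3612 + 1/(4*(-6)*(11 - 6)) = 3612 + 1/(4*(-6)*5) = 3612 + 1/(-120) = 3612 - 1/120 = 433439/120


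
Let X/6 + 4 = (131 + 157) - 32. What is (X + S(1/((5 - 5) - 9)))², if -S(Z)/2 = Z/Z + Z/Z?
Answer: 2274064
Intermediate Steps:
S(Z) = -4 (S(Z) = -2*(Z/Z + Z/Z) = -2*(1 + 1) = -2*2 = -4)
X = 1512 (X = -24 + 6*((131 + 157) - 32) = -24 + 6*(288 - 32) = -24 + 6*256 = -24 + 1536 = 1512)
(X + S(1/((5 - 5) - 9)))² = (1512 - 4)² = 1508² = 2274064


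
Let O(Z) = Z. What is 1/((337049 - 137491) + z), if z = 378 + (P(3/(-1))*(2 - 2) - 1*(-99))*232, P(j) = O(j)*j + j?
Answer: 1/222904 ≈ 4.4862e-6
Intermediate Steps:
P(j) = j + j² (P(j) = j*j + j = j² + j = j + j²)
z = 23346 (z = 378 + (((3/(-1))*(1 + 3/(-1)))*(2 - 2) - 1*(-99))*232 = 378 + (((3*(-1))*(1 + 3*(-1)))*0 + 99)*232 = 378 + (-3*(1 - 3)*0 + 99)*232 = 378 + (-3*(-2)*0 + 99)*232 = 378 + (6*0 + 99)*232 = 378 + (0 + 99)*232 = 378 + 99*232 = 378 + 22968 = 23346)
1/((337049 - 137491) + z) = 1/((337049 - 137491) + 23346) = 1/(199558 + 23346) = 1/222904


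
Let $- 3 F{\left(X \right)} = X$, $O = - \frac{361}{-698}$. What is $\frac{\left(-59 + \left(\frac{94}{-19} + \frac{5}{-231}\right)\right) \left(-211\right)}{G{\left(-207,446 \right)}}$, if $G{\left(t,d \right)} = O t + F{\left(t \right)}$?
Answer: $- \frac{8269954256}{23318757} \approx -354.65$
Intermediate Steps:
$O = \frac{361}{698}$ ($O = \left(-361\right) \left(- \frac{1}{698}\right) = \frac{361}{698} \approx 0.51719$)
$F{\left(X \right)} = - \frac{X}{3}$
$G{\left(t,d \right)} = \frac{385 t}{2094}$ ($G{\left(t,d \right)} = \frac{361 t}{698} - \frac{t}{3} = \frac{385 t}{2094}$)
$\frac{\left(-59 + \left(\frac{94}{-19} + \frac{5}{-231}\right)\right) \left(-211\right)}{G{\left(-207,446 \right)}} = \frac{\left(-59 + \left(\frac{94}{-19} + \frac{5}{-231}\right)\right) \left(-211\right)}{\frac{385}{2094} \left(-207\right)} = \frac{\left(-59 + \left(94 \left(- \frac{1}{19}\right) + 5 \left(- \frac{1}{231}\right)\right)\right) \left(-211\right)}{- \frac{26565}{698}} = \left(-59 - \frac{21809}{4389}\right) \left(-211\right) \left(- \frac{698}{26565}\right) = \left(- \frac{280760}{4389}\right) \left(-211\right) \left(- \frac{698}{26565}\right) = \frac{59240360}{4389} \left(- \frac{698}{26565}\right) = - \frac{8269954256}{23318757}$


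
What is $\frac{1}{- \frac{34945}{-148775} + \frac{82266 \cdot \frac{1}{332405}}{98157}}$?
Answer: $\frac{64722833169445}{15202578951093} \approx 4.2574$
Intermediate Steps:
$\frac{1}{- \frac{34945}{-148775} + \frac{82266 \cdot \frac{1}{332405}}{98157}} = \frac{1}{\left(-34945\right) \left(- \frac{1}{148775}\right) + 82266 \cdot \frac{1}{332405} \cdot \frac{1}{98157}} = \frac{1}{\frac{6989}{29755} + \frac{82266}{332405} \cdot \frac{1}{98157}} = \frac{1}{\frac{6989}{29755} + \frac{27422}{10875959195}} = \frac{1}{\frac{15202578951093}{64722833169445}} = \frac{64722833169445}{15202578951093}$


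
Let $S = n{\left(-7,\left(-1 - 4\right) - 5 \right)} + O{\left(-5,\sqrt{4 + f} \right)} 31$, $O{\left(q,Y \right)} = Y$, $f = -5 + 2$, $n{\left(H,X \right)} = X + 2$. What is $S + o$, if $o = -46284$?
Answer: $-46261$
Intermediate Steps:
$n{\left(H,X \right)} = 2 + X$
$f = -3$
$S = 23$ ($S = \left(2 - 10\right) + \sqrt{4 - 3} \cdot 31 = \left(2 - 10\right) + \sqrt{1} \cdot 31 = \left(2 - 10\right) + 1 \cdot 31 = -8 + 31 = 23$)
$S + o = 23 - 46284 = -46261$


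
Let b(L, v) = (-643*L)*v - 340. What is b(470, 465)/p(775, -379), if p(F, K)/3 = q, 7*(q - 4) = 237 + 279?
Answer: -491847965/816 ≈ -6.0276e+5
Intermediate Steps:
q = 544/7 (q = 4 + (237 + 279)/7 = 4 + (1/7)*516 = 4 + 516/7 = 544/7 ≈ 77.714)
p(F, K) = 1632/7 (p(F, K) = 3*(544/7) = 1632/7)
b(L, v) = -340 - 643*L*v (b(L, v) = -643*L*v - 340 = -340 - 643*L*v)
b(470, 465)/p(775, -379) = (-340 - 643*470*465)/(1632/7) = (-340 - 140527650)*(7/1632) = -140527990*7/1632 = -491847965/816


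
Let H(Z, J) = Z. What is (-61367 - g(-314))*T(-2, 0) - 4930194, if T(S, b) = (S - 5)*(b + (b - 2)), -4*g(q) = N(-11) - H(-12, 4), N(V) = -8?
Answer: -5789318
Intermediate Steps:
g(q) = -1 (g(q) = -(-8 - 1*(-12))/4 = -(-8 + 12)/4 = -1/4*4 = -1)
T(S, b) = (-5 + S)*(-2 + 2*b) (T(S, b) = (-5 + S)*(b + (-2 + b)) = (-5 + S)*(-2 + 2*b))
(-61367 - g(-314))*T(-2, 0) - 4930194 = (-61367 - 1*(-1))*(10 - 10*0 - 2*(-2) + 2*(-2)*0) - 4930194 = (-61367 + 1)*(10 + 0 + 4 + 0) - 4930194 = -61366*14 - 4930194 = -859124 - 4930194 = -5789318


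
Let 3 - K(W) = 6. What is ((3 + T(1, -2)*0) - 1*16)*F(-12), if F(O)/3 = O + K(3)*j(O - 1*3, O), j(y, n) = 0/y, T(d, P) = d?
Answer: 468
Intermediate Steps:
K(W) = -3 (K(W) = 3 - 1*6 = 3 - 6 = -3)
j(y, n) = 0
F(O) = 3*O (F(O) = 3*(O - 3*0) = 3*(O + 0) = 3*O)
((3 + T(1, -2)*0) - 1*16)*F(-12) = ((3 + 1*0) - 1*16)*(3*(-12)) = ((3 + 0) - 16)*(-36) = (3 - 16)*(-36) = -13*(-36) = 468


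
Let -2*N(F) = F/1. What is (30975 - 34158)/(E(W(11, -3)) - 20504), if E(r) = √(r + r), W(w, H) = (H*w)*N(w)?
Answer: 5933112/38219423 + 3183*√3/38219423 ≈ 0.15538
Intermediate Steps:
N(F) = -F/2 (N(F) = -F/(2*1) = -F/2)
W(w, H) = -H*w²/2 (W(w, H) = (H*w)*(-w/2) = -H*w²/2)
E(r) = √2*√r (E(r) = √(2*r) = √2*√r)
(30975 - 34158)/(E(W(11, -3)) - 20504) = (30975 - 34158)/(√2*√(-½*(-3)*11²) - 20504) = -3183/(√2*√(-½*(-3)*121) - 20504) = -3183/(√2*√(363/2) - 20504) = -3183/(√2*(11*√6/2) - 20504) = -3183/(11*√3 - 20504) = -3183/(-20504 + 11*√3)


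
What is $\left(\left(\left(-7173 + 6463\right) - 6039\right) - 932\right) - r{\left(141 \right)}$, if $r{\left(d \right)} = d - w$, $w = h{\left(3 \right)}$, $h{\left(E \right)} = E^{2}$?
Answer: $-7813$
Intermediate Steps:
$w = 9$ ($w = 3^{2} = 9$)
$r{\left(d \right)} = -9 + d$ ($r{\left(d \right)} = d - 9 = -9 + d$)
$\left(\left(\left(-7173 + 6463\right) - 6039\right) - 932\right) - r{\left(141 \right)} = \left(\left(\left(-7173 + 6463\right) - 6039\right) - 932\right) - \left(-9 + 141\right) = \left(\left(-710 - 6039\right) - 932\right) - 132 = \left(-6749 - 932\right) - 132 = -7681 - 132 = -7813$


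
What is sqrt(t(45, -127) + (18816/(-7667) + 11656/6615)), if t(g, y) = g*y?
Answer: I*sqrt(33338101123884315)/2415105 ≈ 75.602*I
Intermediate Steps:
sqrt(t(45, -127) + (18816/(-7667) + 11656/6615)) = sqrt(45*(-127) + (18816/(-7667) + 11656/6615)) = sqrt(-5715 + (18816*(-1/7667) + 11656*(1/6615))) = sqrt(-5715 + (-18816/7667 + 11656/6615)) = sqrt(-5715 - 35101288/50717205) = sqrt(-289883927863/50717205) = I*sqrt(33338101123884315)/2415105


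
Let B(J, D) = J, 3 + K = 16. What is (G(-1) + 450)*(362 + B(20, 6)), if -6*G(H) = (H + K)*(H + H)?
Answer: 173428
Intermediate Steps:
K = 13 (K = -3 + 16 = 13)
G(H) = -H*(13 + H)/3 (G(H) = -(H + 13)*(H + H)/6 = -(13 + H)*2*H/6 = -H*(13 + H)/3)
(G(-1) + 450)*(362 + B(20, 6)) = (-⅓*(-1)*(13 - 1) + 450)*(362 + 20) = (-⅓*(-1)*12 + 450)*382 = (4 + 450)*382 = 454*382 = 173428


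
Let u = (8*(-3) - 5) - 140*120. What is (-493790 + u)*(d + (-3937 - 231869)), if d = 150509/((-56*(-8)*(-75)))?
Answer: 4045752856265471/33600 ≈ 1.2041e+11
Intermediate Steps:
u = -16829 (u = (-24 - 5) - 16800 = -29 - 16800 = -16829)
d = -150509/33600 (d = 150509/((448*(-75))) = 150509/(-33600) = 150509*(-1/33600) = -150509/33600 ≈ -4.4794)
(-493790 + u)*(d + (-3937 - 231869)) = (-493790 - 16829)*(-150509/33600 + (-3937 - 231869)) = -510619*(-150509/33600 - 235806) = -510619*(-7923232109/33600) = 4045752856265471/33600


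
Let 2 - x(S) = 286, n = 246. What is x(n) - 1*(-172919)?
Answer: 172635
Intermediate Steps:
x(S) = -284 (x(S) = 2 - 1*286 = 2 - 286 = -284)
x(n) - 1*(-172919) = -284 - 1*(-172919) = -284 + 172919 = 172635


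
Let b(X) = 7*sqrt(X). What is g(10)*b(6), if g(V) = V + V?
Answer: 140*sqrt(6) ≈ 342.93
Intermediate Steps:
g(V) = 2*V
g(10)*b(6) = (2*10)*(7*sqrt(6)) = 20*(7*sqrt(6)) = 140*sqrt(6)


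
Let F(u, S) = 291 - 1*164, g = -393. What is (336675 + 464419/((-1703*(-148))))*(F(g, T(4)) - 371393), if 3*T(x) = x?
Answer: -15752329672364327/126022 ≈ -1.2500e+11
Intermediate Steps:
T(x) = x/3
F(u, S) = 127 (F(u, S) = 291 - 164 = 127)
(336675 + 464419/((-1703*(-148))))*(F(g, T(4)) - 371393) = (336675 + 464419/((-1703*(-148))))*(127 - 371393) = (336675 + 464419/252044)*(-371266) = (84857378119/252044)*(-371266) = -15752329672364327/126022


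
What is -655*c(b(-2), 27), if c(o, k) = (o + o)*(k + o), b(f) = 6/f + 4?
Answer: -36680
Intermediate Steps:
b(f) = 4 + 6/f
c(o, k) = 2*o*(k + o) (c(o, k) = (2*o)*(k + o) = 2*o*(k + o))
-655*c(b(-2), 27) = -1310*(4 + 6/(-2))*(27 + (4 + 6/(-2))) = -1310*(4 + 6*(-½))*(27 + (4 + 6*(-½))) = -1310*(4 - 3)*(27 + (4 - 3)) = -1310*(27 + 1) = -1310*28 = -655*56 = -36680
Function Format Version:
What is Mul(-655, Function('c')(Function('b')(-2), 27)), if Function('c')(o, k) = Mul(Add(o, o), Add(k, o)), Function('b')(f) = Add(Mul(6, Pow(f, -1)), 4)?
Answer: -36680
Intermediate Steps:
Function('b')(f) = Add(4, Mul(6, Pow(f, -1)))
Function('c')(o, k) = Mul(2, o, Add(k, o)) (Function('c')(o, k) = Mul(Mul(2, o), Add(k, o)) = Mul(2, o, Add(k, o)))
Mul(-655, Function('c')(Function('b')(-2), 27)) = Mul(-655, Mul(2, Add(4, Mul(6, Pow(-2, -1))), Add(27, Add(4, Mul(6, Pow(-2, -1)))))) = Mul(-655, Mul(2, Add(4, Mul(6, Rational(-1, 2))), Add(27, Add(4, Mul(6, Rational(-1, 2)))))) = Mul(-655, Mul(2, Add(4, -3), Add(27, Add(4, -3)))) = Mul(-655, Mul(2, 1, Add(27, 1))) = Mul(-655, Mul(2, 1, 28)) = Mul(-655, 56) = -36680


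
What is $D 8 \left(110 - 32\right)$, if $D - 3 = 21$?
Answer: $14976$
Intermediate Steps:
$D = 24$ ($D = 3 + 21 = 24$)
$D 8 \left(110 - 32\right) = 24 \cdot 8 \left(110 - 32\right) = 192 \cdot 78 = 14976$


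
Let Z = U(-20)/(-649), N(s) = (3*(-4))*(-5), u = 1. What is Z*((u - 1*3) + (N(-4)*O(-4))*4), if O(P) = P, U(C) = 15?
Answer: 14430/649 ≈ 22.234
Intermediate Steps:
N(s) = 60 (N(s) = -12*(-5) = 60)
Z = -15/649 (Z = 15/(-649) = 15*(-1/649) = -15/649 ≈ -0.023112)
Z*((u - 1*3) + (N(-4)*O(-4))*4) = -15*((1 - 1*3) + (60*(-4))*4)/649 = -15*((1 - 3) - 240*4)/649 = -15*(-2 - 960)/649 = -15/649*(-962) = 14430/649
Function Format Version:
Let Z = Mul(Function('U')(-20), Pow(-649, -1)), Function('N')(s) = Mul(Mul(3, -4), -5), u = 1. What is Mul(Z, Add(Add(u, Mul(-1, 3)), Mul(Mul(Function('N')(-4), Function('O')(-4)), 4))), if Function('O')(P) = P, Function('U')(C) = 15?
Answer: Rational(14430, 649) ≈ 22.234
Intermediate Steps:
Function('N')(s) = 60 (Function('N')(s) = Mul(-12, -5) = 60)
Z = Rational(-15, 649) (Z = Mul(15, Pow(-649, -1)) = Mul(15, Rational(-1, 649)) = Rational(-15, 649) ≈ -0.023112)
Mul(Z, Add(Add(u, Mul(-1, 3)), Mul(Mul(Function('N')(-4), Function('O')(-4)), 4))) = Mul(Rational(-15, 649), Add(Add(1, Mul(-1, 3)), Mul(Mul(60, -4), 4))) = Mul(Rational(-15, 649), Add(Add(1, -3), Mul(-240, 4))) = Mul(Rational(-15, 649), Add(-2, -960)) = Mul(Rational(-15, 649), -962) = Rational(14430, 649)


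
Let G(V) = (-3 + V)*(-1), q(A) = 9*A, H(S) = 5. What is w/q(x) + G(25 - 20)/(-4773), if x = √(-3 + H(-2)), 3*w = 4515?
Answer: 2/4773 + 1505*√2/18 ≈ 118.24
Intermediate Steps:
w = 1505 (w = (⅓)*4515 = 1505)
x = √2 (x = √(-3 + 5) = √2 ≈ 1.4142)
G(V) = 3 - V
w/q(x) + G(25 - 20)/(-4773) = 1505/((9*√2)) + (3 - (25 - 20))/(-4773) = 1505*(√2/18) + (3 - 1*5)*(-1/4773) = 1505*√2/18 + (3 - 5)*(-1/4773) = 1505*√2/18 - 2*(-1/4773) = 1505*√2/18 + 2/4773 = 2/4773 + 1505*√2/18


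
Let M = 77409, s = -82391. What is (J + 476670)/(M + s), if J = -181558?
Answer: -147556/2491 ≈ -59.236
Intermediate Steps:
(J + 476670)/(M + s) = (-181558 + 476670)/(77409 - 82391) = 295112/(-4982) = 295112*(-1/4982) = -147556/2491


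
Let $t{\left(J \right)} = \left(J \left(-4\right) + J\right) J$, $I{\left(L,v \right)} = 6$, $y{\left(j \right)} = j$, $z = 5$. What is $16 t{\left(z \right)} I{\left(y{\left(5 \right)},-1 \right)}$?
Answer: $-7200$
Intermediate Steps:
$t{\left(J \right)} = - 3 J^{2}$ ($t{\left(J \right)} = \left(- 4 J + J\right) J = - 3 J J = - 3 J^{2}$)
$16 t{\left(z \right)} I{\left(y{\left(5 \right)},-1 \right)} = 16 \left(- 3 \cdot 5^{2}\right) 6 = 16 \left(\left(-3\right) 25\right) 6 = 16 \left(-75\right) 6 = \left(-1200\right) 6 = -7200$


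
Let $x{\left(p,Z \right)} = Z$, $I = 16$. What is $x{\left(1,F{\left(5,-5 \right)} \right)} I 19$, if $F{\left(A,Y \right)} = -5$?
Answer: $-1520$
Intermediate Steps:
$x{\left(1,F{\left(5,-5 \right)} \right)} I 19 = \left(-5\right) 16 \cdot 19 = \left(-80\right) 19 = -1520$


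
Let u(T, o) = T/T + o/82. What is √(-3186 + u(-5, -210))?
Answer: I*√5358290/41 ≈ 56.458*I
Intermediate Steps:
u(T, o) = 1 + o/82 (u(T, o) = 1 + o*(1/82) = 1 + o/82)
√(-3186 + u(-5, -210)) = √(-3186 + (1 + (1/82)*(-210))) = √(-3186 + (1 - 105/41)) = √(-3186 - 64/41) = √(-130690/41) = I*√5358290/41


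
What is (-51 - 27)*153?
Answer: -11934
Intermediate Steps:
(-51 - 27)*153 = -78*153 = -11934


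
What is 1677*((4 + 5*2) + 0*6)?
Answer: 23478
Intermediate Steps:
1677*((4 + 5*2) + 0*6) = 1677*((4 + 10) + 0) = 1677*(14 + 0) = 1677*14 = 23478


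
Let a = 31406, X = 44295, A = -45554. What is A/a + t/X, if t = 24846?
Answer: -206250159/231854795 ≈ -0.88957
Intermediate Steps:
A/a + t/X = -45554/31406 + 24846/44295 = -45554*1/31406 + 24846*(1/44295) = -22777/15703 + 8282/14765 = -206250159/231854795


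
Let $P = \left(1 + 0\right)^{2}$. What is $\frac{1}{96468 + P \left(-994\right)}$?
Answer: $\frac{1}{95474} \approx 1.0474 \cdot 10^{-5}$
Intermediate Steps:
$P = 1$ ($P = 1^{2} = 1$)
$\frac{1}{96468 + P \left(-994\right)} = \frac{1}{96468 + 1 \left(-994\right)} = \frac{1}{96468 - 994} = \frac{1}{95474}$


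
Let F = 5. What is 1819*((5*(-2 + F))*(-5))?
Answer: -136425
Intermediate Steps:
1819*((5*(-2 + F))*(-5)) = 1819*((5*(-2 + 5))*(-5)) = 1819*((5*3)*(-5)) = 1819*(15*(-5)) = 1819*(-75) = -136425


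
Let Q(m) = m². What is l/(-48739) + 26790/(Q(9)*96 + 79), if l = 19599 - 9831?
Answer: 245798034/76568969 ≈ 3.2102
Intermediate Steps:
l = 9768
l/(-48739) + 26790/(Q(9)*96 + 79) = 9768/(-48739) + 26790/(9²*96 + 79) = 9768*(-1/48739) + 26790/(81*96 + 79) = -9768/48739 + 26790/(7776 + 79) = -9768/48739 + 26790/7855 = -9768/48739 + 26790*(1/7855) = -9768/48739 + 5358/1571 = 245798034/76568969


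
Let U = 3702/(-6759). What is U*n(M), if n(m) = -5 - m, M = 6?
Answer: 13574/2253 ≈ 6.0249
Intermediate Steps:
U = -1234/2253 (U = 3702*(-1/6759) = -1234/2253 ≈ -0.54771)
U*n(M) = -1234*(-5 - 1*6)/2253 = -1234*(-5 - 6)/2253 = -1234/2253*(-11) = 13574/2253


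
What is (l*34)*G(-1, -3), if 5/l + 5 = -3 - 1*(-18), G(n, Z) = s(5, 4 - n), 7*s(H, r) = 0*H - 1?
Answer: -17/7 ≈ -2.4286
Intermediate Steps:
s(H, r) = -1/7 (s(H, r) = (0*H - 1)/7 = (0 - 1)/7 = (1/7)*(-1) = -1/7)
G(n, Z) = -1/7
l = 1/2 (l = 5/(-5 + (-3 - 1*(-18))) = 5/(-5 + (-3 + 18)) = 5/(-5 + 15) = 5/10 = 5*(1/10) = 1/2 ≈ 0.50000)
(l*34)*G(-1, -3) = ((1/2)*34)*(-1/7) = 17*(-1/7) = -17/7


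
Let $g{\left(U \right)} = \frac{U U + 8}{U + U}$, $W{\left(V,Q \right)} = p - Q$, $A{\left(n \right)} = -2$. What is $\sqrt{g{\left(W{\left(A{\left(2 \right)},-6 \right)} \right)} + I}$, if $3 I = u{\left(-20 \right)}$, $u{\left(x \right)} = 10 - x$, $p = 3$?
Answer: $\frac{\sqrt{538}}{6} \approx 3.8658$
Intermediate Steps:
$W{\left(V,Q \right)} = 3 - Q$
$I = 10$ ($I = \frac{10 - -20}{3} = \frac{10 + 20}{3} = \frac{1}{3} \cdot 30 = 10$)
$g{\left(U \right)} = \frac{8 + U^{2}}{2 U}$ ($g{\left(U \right)} = \frac{U^{2} + 8}{2 U} = \left(8 + U^{2}\right) \frac{1}{2 U} = \frac{8 + U^{2}}{2 U}$)
$\sqrt{g{\left(W{\left(A{\left(2 \right)},-6 \right)} \right)} + I} = \sqrt{\left(\frac{3 - -6}{2} + \frac{4}{3 - -6}\right) + 10} = \sqrt{\left(\frac{3 + 6}{2} + \frac{4}{3 + 6}\right) + 10} = \sqrt{\left(\frac{1}{2} \cdot 9 + \frac{4}{9}\right) + 10} = \sqrt{\left(\frac{9}{2} + 4 \cdot \frac{1}{9}\right) + 10} = \sqrt{\left(\frac{9}{2} + \frac{4}{9}\right) + 10} = \sqrt{\frac{89}{18} + 10} = \sqrt{\frac{269}{18}} = \frac{\sqrt{538}}{6}$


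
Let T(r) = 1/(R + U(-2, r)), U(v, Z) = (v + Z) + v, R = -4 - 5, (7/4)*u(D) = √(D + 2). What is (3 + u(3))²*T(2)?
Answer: -521/539 - 24*√5/77 ≈ -1.6636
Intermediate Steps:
u(D) = 4*√(2 + D)/7 (u(D) = 4*√(D + 2)/7 = 4*√(2 + D)/7)
R = -9
U(v, Z) = Z + 2*v (U(v, Z) = (Z + v) + v = Z + 2*v)
T(r) = 1/(-13 + r) (T(r) = 1/(-9 + (r + 2*(-2))) = 1/(-9 + (r - 4)) = 1/(-9 + (-4 + r)) = 1/(-13 + r))
(3 + u(3))²*T(2) = (3 + 4*√(2 + 3)/7)²/(-13 + 2) = (3 + 4*√5/7)²/(-11) = (3 + 4*√5/7)²*(-1/11) = -(3 + 4*√5/7)²/11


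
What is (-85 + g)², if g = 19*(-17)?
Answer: 166464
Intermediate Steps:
g = -323
(-85 + g)² = (-85 - 323)² = (-408)² = 166464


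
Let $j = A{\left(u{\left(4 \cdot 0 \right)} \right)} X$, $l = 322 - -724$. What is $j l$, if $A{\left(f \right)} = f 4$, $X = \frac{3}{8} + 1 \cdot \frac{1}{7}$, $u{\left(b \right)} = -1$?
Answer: $- \frac{15167}{7} \approx -2166.7$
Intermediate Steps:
$l = 1046$ ($l = 322 + 724 = 1046$)
$X = \frac{29}{56}$ ($X = 3 \cdot \frac{1}{8} + 1 \cdot \frac{1}{7} = \frac{3}{8} + \frac{1}{7} = \frac{29}{56} \approx 0.51786$)
$A{\left(f \right)} = 4 f$
$j = - \frac{29}{14}$ ($j = 4 \left(-1\right) \frac{29}{56} = \left(-4\right) \frac{29}{56} = - \frac{29}{14} \approx -2.0714$)
$j l = \left(- \frac{29}{14}\right) 1046 = - \frac{15167}{7}$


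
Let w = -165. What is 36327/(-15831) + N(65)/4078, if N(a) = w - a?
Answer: -25297106/10759803 ≈ -2.3511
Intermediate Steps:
N(a) = -165 - a
36327/(-15831) + N(65)/4078 = 36327/(-15831) + (-165 - 1*65)/4078 = 36327*(-1/15831) + (-165 - 65)*(1/4078) = -12109/5277 - 230*1/4078 = -12109/5277 - 115/2039 = -25297106/10759803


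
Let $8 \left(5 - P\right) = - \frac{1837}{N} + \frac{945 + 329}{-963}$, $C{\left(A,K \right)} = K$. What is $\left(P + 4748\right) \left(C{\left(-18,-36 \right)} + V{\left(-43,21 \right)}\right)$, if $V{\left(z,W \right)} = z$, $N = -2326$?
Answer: $- \frac{6728635147595}{17919504} \approx -3.7549 \cdot 10^{5}$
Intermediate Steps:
$P = \frac{90791813}{17919504}$ ($P = 5 - \frac{- \frac{1837}{-2326} + \frac{945 + 329}{-963}}{8} = 5 - \frac{\left(-1837\right) \left(- \frac{1}{2326}\right) + 1274 \left(- \frac{1}{963}\right)}{8} = 5 - \frac{\frac{1837}{2326} - \frac{1274}{963}}{8} = 5 - - \frac{1194293}{17919504} = 5 + \frac{1194293}{17919504} = \frac{90791813}{17919504} \approx 5.0667$)
$\left(P + 4748\right) \left(C{\left(-18,-36 \right)} + V{\left(-43,21 \right)}\right) = \left(\frac{90791813}{17919504} + 4748\right) \left(-36 - 43\right) = \frac{85172596805}{17919504} \left(-79\right) = - \frac{6728635147595}{17919504}$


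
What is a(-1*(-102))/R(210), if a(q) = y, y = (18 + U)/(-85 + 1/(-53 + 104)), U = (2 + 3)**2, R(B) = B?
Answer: -731/303380 ≈ -0.0024095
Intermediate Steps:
U = 25 (U = 5**2 = 25)
y = -2193/4334 (y = (18 + 25)/(-85 + 1/(-53 + 104)) = 43/(-85 + 1/51) = 43/(-4334/51) = 43*(-51/4334) = -2193/4334 ≈ -0.50600)
a(q) = -2193/4334
a(-1*(-102))/R(210) = -2193/4334/210 = -2193/4334*1/210 = -731/303380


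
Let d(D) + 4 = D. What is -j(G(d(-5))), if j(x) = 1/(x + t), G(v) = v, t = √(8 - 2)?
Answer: 3/25 + √6/75 ≈ 0.15266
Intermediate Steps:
d(D) = -4 + D
t = √6 ≈ 2.4495
j(x) = 1/(x + √6)
-j(G(d(-5))) = -1/((-4 - 5) + √6) = -1/(-9 + √6)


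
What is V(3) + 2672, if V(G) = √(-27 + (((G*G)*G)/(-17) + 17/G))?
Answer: 2672 + I*√59619/51 ≈ 2672.0 + 4.7877*I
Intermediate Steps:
V(G) = √(-27 + 17/G - G³/17) (V(G) = √(-27 + ((G²*G)*(-1/17) + 17/G)) = √(-27 + (G³*(-1/17) + 17/G)) = √(-27 + (-G³/17 + 17/G)) = √(-27 + (17/G - G³/17)) = √(-27 + 17/G - G³/17))
V(3) + 2672 = √(-7803 - 17*3³ + 4913/3)/17 + 2672 = √(-7803 - 17*27 + 4913*(⅓))/17 + 2672 = √(-7803 - 459 + 4913/3)/17 + 2672 = √(-19873/3)/17 + 2672 = (I*√59619/3)/17 + 2672 = I*√59619/51 + 2672 = 2672 + I*√59619/51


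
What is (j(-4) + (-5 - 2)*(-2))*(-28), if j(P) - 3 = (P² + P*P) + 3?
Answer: -1456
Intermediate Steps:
j(P) = 6 + 2*P² (j(P) = 3 + ((P² + P*P) + 3) = 3 + ((P² + P²) + 3) = 3 + (2*P² + 3) = 3 + (3 + 2*P²) = 6 + 2*P²)
(j(-4) + (-5 - 2)*(-2))*(-28) = ((6 + 2*(-4)²) + (-5 - 2)*(-2))*(-28) = ((6 + 2*16) - 7*(-2))*(-28) = ((6 + 32) + 14)*(-28) = (38 + 14)*(-28) = 52*(-28) = -1456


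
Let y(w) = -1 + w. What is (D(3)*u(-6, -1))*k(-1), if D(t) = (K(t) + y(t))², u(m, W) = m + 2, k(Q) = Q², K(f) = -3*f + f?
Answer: -64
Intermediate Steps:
K(f) = -2*f
u(m, W) = 2 + m
D(t) = (-1 - t)² (D(t) = (-2*t + (-1 + t))² = (-1 - t)²)
(D(3)*u(-6, -1))*k(-1) = ((1 + 3)²*(2 - 6))*(-1)² = (4²*(-4))*1 = (16*(-4))*1 = -64*1 = -64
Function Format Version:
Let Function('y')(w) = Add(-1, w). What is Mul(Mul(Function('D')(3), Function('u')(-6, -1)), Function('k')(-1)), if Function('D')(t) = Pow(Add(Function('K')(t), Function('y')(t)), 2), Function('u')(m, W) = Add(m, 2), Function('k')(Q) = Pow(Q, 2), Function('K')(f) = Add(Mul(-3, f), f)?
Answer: -64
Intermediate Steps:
Function('K')(f) = Mul(-2, f)
Function('u')(m, W) = Add(2, m)
Function('D')(t) = Pow(Add(-1, Mul(-1, t)), 2) (Function('D')(t) = Pow(Add(Mul(-2, t), Add(-1, t)), 2) = Pow(Add(-1, Mul(-1, t)), 2))
Mul(Mul(Function('D')(3), Function('u')(-6, -1)), Function('k')(-1)) = Mul(Mul(Pow(Add(1, 3), 2), Add(2, -6)), Pow(-1, 2)) = Mul(Mul(Pow(4, 2), -4), 1) = Mul(Mul(16, -4), 1) = Mul(-64, 1) = -64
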